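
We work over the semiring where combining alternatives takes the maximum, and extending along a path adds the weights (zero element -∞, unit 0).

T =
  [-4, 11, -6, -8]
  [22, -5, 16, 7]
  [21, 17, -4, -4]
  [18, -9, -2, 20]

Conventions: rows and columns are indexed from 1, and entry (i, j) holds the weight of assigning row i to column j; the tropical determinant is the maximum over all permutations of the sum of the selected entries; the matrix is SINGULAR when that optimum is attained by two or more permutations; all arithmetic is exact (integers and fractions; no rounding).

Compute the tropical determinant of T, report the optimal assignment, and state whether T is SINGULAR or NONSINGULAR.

σ = (1, 2, 3, 4): (-4) + (-5) + (-4) + 20 = 7
σ = (1, 2, 4, 3): (-4) + (-5) + (-4) + (-2) = -15
σ = (1, 3, 2, 4): (-4) + 16 + 17 + 20 = 49
σ = (1, 3, 4, 2): (-4) + 16 + (-4) + (-9) = -1
σ = (1, 4, 2, 3): (-4) + 7 + 17 + (-2) = 18
σ = (1, 4, 3, 2): (-4) + 7 + (-4) + (-9) = -10
σ = (2, 1, 3, 4): 11 + 22 + (-4) + 20 = 49
σ = (2, 1, 4, 3): 11 + 22 + (-4) + (-2) = 27
σ = (2, 3, 1, 4): 11 + 16 + 21 + 20 = 68
σ = (2, 3, 4, 1): 11 + 16 + (-4) + 18 = 41
σ = (2, 4, 1, 3): 11 + 7 + 21 + (-2) = 37
σ = (2, 4, 3, 1): 11 + 7 + (-4) + 18 = 32
σ = (3, 1, 2, 4): (-6) + 22 + 17 + 20 = 53
σ = (3, 1, 4, 2): (-6) + 22 + (-4) + (-9) = 3
σ = (3, 2, 1, 4): (-6) + (-5) + 21 + 20 = 30
σ = (3, 2, 4, 1): (-6) + (-5) + (-4) + 18 = 3
σ = (3, 4, 1, 2): (-6) + 7 + 21 + (-9) = 13
σ = (3, 4, 2, 1): (-6) + 7 + 17 + 18 = 36
σ = (4, 1, 2, 3): (-8) + 22 + 17 + (-2) = 29
σ = (4, 1, 3, 2): (-8) + 22 + (-4) + (-9) = 1
σ = (4, 2, 1, 3): (-8) + (-5) + 21 + (-2) = 6
σ = (4, 2, 3, 1): (-8) + (-5) + (-4) + 18 = 1
σ = (4, 3, 1, 2): (-8) + 16 + 21 + (-9) = 20
σ = (4, 3, 2, 1): (-8) + 16 + 17 + 18 = 43
Optimal value attained by: σ = (2, 3, 1, 4).
Answer: det⊕(T) = 68; verdict: NONSINGULAR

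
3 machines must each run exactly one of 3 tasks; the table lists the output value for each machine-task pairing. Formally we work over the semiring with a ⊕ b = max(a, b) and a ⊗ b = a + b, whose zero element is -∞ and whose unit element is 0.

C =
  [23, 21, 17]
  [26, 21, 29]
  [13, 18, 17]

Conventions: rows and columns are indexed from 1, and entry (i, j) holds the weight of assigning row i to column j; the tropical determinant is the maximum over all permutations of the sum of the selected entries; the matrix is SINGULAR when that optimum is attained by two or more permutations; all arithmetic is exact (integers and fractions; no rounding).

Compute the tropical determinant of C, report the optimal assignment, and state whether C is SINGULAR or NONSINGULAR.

σ = (1, 2, 3): 23 + 21 + 17 = 61
σ = (1, 3, 2): 23 + 29 + 18 = 70
σ = (2, 1, 3): 21 + 26 + 17 = 64
σ = (2, 3, 1): 21 + 29 + 13 = 63
σ = (3, 1, 2): 17 + 26 + 18 = 61
σ = (3, 2, 1): 17 + 21 + 13 = 51
Optimal value attained by: σ = (1, 3, 2).
Answer: det⊕(C) = 70; verdict: NONSINGULAR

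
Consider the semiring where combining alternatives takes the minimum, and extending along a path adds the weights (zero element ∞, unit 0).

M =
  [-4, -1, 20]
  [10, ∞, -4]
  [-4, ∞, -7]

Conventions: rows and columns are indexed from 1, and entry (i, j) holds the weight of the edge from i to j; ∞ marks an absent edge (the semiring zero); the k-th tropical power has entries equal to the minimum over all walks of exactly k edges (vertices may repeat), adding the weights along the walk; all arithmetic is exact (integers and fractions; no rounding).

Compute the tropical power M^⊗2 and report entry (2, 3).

M^⊗2:
  [-8, -5, -5]
  [-8, 9, -11]
  [-11, -5, -14]
Key observation: the optimum is the walk 2->3->3, with weight (-4) + (-7) = -11.
Optimal value attained by: walk 2->3->3.
Answer: (M^⊗2)[2][3] = -11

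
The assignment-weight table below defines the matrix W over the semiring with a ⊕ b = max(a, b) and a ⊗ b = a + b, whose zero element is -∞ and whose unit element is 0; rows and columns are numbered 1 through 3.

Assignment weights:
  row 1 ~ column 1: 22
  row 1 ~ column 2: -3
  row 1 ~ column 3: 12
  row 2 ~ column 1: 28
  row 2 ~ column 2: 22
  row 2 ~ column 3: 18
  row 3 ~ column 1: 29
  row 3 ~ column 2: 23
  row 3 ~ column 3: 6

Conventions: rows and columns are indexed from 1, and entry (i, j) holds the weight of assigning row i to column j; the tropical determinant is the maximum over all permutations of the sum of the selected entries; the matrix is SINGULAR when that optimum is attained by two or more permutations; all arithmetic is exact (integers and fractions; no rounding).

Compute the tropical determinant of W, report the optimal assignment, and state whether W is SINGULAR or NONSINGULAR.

σ = (1, 2, 3): 22 + 22 + 6 = 50
σ = (1, 3, 2): 22 + 18 + 23 = 63
σ = (2, 1, 3): (-3) + 28 + 6 = 31
σ = (2, 3, 1): (-3) + 18 + 29 = 44
σ = (3, 1, 2): 12 + 28 + 23 = 63
σ = (3, 2, 1): 12 + 22 + 29 = 63
Optimal value attained by: σ = (1, 3, 2).
Answer: det⊕(W) = 63; verdict: SINGULAR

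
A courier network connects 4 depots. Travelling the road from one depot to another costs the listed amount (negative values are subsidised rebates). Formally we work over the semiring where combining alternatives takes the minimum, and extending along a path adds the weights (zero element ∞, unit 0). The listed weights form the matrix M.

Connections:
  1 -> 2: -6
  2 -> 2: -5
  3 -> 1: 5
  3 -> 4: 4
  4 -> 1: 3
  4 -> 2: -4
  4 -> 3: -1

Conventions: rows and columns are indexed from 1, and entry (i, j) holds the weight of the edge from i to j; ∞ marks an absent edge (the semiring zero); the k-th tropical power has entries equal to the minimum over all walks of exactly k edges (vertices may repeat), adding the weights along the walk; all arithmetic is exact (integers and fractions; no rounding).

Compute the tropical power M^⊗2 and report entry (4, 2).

M^⊗2:
  [∞, -11, ∞, ∞]
  [∞, -10, ∞, ∞]
  [7, -1, 3, ∞]
  [4, -9, ∞, 3]
Key observation: the optimum is the walk 4->2->2, with weight (-4) + (-5) = -9.
Optimal value attained by: walk 4->2->2.
Answer: (M^⊗2)[4][2] = -9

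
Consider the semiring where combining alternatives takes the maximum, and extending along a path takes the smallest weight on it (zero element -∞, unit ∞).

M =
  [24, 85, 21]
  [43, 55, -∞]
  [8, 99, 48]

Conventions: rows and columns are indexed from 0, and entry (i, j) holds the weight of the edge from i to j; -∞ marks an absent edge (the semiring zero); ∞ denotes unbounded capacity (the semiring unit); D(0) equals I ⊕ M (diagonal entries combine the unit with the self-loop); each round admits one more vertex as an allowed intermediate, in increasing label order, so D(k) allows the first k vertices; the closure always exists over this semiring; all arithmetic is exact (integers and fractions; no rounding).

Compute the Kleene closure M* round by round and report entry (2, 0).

D(0):
  [∞, 85, 21]
  [43, ∞, -∞]
  [8, 99, ∞]
D(1):
  [∞, 85, 21]
  [43, ∞, 21]
  [8, 99, ∞]
D(2):
  [∞, 85, 21]
  [43, ∞, 21]
  [43, 99, ∞]
D(3):
  [∞, 85, 21]
  [43, ∞, 21]
  [43, 99, ∞]
Answer: M*[2][0] = 43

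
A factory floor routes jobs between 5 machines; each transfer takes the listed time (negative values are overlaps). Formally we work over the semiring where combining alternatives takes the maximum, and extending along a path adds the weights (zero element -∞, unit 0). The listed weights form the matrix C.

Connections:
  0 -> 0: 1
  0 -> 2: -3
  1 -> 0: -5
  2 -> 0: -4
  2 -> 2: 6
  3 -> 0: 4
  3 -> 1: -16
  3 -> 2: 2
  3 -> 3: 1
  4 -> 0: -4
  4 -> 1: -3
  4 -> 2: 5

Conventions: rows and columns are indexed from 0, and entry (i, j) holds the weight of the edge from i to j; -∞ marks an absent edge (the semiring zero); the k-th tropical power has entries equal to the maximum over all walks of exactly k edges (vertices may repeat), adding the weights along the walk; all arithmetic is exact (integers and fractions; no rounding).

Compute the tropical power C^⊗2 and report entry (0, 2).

C^⊗2:
  [2, -∞, 3, -∞, -∞]
  [-4, -∞, -8, -∞, -∞]
  [2, -∞, 12, -∞, -∞]
  [5, -15, 8, 2, -∞]
  [1, -∞, 11, -∞, -∞]
Key observation: the optimum is the walk 0->2->2, with weight (-3) + 6 = 3.
Optimal value attained by: walk 0->2->2.
Answer: (C^⊗2)[0][2] = 3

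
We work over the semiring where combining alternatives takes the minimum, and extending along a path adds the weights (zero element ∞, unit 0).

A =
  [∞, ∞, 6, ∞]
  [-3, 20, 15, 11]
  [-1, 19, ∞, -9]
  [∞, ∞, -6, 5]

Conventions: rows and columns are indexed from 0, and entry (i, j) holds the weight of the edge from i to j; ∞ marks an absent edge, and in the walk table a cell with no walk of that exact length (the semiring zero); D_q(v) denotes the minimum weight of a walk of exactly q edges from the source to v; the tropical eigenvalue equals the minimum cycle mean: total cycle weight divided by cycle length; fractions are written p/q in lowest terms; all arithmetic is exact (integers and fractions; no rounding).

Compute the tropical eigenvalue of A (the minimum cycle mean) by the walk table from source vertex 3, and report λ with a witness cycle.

q=0: [∞, ∞, ∞, 0]
q=1: [∞, ∞, -6, 5]
q=2: [-7, 13, -1, -15]
q=3: [-2, 18, -21, -10]
q=4: [-22, -2, -16, -30]
Optimal cycle mean attained by: cycle 2->3->2, total (-9) + (-6), length 2.
Answer: λ = -15/2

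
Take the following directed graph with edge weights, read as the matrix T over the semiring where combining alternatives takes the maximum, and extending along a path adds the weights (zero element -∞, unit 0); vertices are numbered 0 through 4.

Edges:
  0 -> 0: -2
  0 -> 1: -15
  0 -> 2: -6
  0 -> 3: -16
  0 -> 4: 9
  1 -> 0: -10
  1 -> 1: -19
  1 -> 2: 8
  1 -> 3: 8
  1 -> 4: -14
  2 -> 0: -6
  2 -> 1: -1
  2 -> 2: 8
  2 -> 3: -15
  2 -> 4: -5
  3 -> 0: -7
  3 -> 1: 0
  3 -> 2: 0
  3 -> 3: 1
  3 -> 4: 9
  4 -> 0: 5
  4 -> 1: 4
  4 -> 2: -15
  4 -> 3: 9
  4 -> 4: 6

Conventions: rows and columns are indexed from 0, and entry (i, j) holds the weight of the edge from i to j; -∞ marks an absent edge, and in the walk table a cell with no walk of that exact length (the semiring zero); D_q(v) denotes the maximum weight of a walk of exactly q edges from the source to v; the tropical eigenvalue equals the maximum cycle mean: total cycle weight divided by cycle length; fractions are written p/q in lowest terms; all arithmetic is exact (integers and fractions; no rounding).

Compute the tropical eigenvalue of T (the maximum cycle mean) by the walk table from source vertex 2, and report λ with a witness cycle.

q=0: [-∞, -∞, 0, -∞, -∞]
q=1: [-6, -1, 8, -15, -5]
q=2: [2, 7, 16, 7, 3]
q=3: [10, 15, 24, 15, 16]
q=4: [21, 23, 32, 25, 24]
q=5: [29, 31, 40, 33, 34]
Optimal cycle mean attained by: cycle 3->4->3, total 9 + 9, length 2.
Answer: λ = 9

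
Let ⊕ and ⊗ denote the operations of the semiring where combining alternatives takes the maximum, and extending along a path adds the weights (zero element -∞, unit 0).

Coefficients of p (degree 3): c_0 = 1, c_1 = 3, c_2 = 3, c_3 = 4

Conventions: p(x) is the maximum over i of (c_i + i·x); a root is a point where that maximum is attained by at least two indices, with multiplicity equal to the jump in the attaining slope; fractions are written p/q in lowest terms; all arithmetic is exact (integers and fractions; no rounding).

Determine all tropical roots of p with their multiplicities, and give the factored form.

hull edge (i=0, c=1) to (i=1, c=3): slope 2, span 1
hull edge (i=1, c=3) to (i=3, c=4): slope 1/2, span 2
Factored form: p(x) = 4 ⊗ (x ⊕ (-2)) ⊗ (x ⊕ (-1/2)) ⊗ (x ⊕ (-1/2))
Answer: roots = -2 (mult 1), -1/2 (mult 2)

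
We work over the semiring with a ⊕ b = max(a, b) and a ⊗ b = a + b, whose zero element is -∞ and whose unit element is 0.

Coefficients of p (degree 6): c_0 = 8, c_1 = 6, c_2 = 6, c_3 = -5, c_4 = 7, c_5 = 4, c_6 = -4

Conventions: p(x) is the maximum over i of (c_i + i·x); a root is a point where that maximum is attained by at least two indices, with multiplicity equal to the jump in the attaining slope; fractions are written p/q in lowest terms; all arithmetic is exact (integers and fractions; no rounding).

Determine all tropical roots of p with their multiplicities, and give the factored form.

hull edge (i=0, c=8) to (i=4, c=7): slope -1/4, span 4
hull edge (i=4, c=7) to (i=5, c=4): slope -3, span 1
hull edge (i=5, c=4) to (i=6, c=-4): slope -8, span 1
Factored form: p(x) = -4 ⊗ (x ⊕ 1/4) ⊗ (x ⊕ 1/4) ⊗ (x ⊕ 1/4) ⊗ (x ⊕ 1/4) ⊗ (x ⊕ 3) ⊗ (x ⊕ 8)
Answer: roots = 1/4 (mult 4), 3 (mult 1), 8 (mult 1)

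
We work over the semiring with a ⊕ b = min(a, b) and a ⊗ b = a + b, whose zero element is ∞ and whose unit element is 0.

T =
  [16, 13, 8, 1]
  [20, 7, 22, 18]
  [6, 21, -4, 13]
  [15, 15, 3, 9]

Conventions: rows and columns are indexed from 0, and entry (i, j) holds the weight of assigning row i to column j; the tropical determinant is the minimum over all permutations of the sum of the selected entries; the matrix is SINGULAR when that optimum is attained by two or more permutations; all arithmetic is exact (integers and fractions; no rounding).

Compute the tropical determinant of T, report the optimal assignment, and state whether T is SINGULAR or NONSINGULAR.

σ = (0, 1, 2, 3): 16 + 7 + (-4) + 9 = 28
σ = (0, 1, 3, 2): 16 + 7 + 13 + 3 = 39
σ = (0, 2, 1, 3): 16 + 22 + 21 + 9 = 68
σ = (0, 2, 3, 1): 16 + 22 + 13 + 15 = 66
σ = (0, 3, 1, 2): 16 + 18 + 21 + 3 = 58
σ = (0, 3, 2, 1): 16 + 18 + (-4) + 15 = 45
σ = (1, 0, 2, 3): 13 + 20 + (-4) + 9 = 38
σ = (1, 0, 3, 2): 13 + 20 + 13 + 3 = 49
σ = (1, 2, 0, 3): 13 + 22 + 6 + 9 = 50
σ = (1, 2, 3, 0): 13 + 22 + 13 + 15 = 63
σ = (1, 3, 0, 2): 13 + 18 + 6 + 3 = 40
σ = (1, 3, 2, 0): 13 + 18 + (-4) + 15 = 42
σ = (2, 0, 1, 3): 8 + 20 + 21 + 9 = 58
σ = (2, 0, 3, 1): 8 + 20 + 13 + 15 = 56
σ = (2, 1, 0, 3): 8 + 7 + 6 + 9 = 30
σ = (2, 1, 3, 0): 8 + 7 + 13 + 15 = 43
σ = (2, 3, 0, 1): 8 + 18 + 6 + 15 = 47
σ = (2, 3, 1, 0): 8 + 18 + 21 + 15 = 62
σ = (3, 0, 1, 2): 1 + 20 + 21 + 3 = 45
σ = (3, 0, 2, 1): 1 + 20 + (-4) + 15 = 32
σ = (3, 1, 0, 2): 1 + 7 + 6 + 3 = 17
σ = (3, 1, 2, 0): 1 + 7 + (-4) + 15 = 19
σ = (3, 2, 0, 1): 1 + 22 + 6 + 15 = 44
σ = (3, 2, 1, 0): 1 + 22 + 21 + 15 = 59
Optimal value attained by: σ = (3, 1, 0, 2).
Answer: det⊕(T) = 17; verdict: NONSINGULAR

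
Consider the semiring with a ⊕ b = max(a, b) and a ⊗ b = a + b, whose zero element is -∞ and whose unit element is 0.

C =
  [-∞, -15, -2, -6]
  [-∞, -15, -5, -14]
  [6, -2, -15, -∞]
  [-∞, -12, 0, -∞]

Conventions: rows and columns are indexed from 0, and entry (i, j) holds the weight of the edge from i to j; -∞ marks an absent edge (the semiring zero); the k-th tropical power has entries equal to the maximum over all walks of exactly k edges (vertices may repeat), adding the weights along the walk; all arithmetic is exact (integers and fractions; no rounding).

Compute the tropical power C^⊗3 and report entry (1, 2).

C^⊗2:
  [4, -4, -6, -29]
  [1, -7, -14, -29]
  [-9, -9, 4, 0]
  [6, -2, -15, -26]
C^⊗3:
  [0, -8, 2, -2]
  [-8, -14, -1, -5]
  [10, 2, 0, -15]
  [-9, -9, 4, 0]
Key observation: the optimum is the walk 1->2->0->2, with weight (-5) + 6 + (-2) = -1.
Optimal value attained by: walk 1->2->0->2.
Answer: (C^⊗3)[1][2] = -1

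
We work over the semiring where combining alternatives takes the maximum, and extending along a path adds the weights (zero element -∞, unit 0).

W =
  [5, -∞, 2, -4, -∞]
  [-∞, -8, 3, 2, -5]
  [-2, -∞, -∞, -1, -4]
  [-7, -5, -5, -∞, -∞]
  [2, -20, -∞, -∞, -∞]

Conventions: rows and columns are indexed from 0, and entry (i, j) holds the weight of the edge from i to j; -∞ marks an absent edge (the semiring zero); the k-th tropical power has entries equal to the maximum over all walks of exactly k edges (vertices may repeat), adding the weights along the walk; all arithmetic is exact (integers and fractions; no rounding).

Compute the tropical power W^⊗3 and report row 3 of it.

W^⊗2:
  [10, -9, 7, 1, -2]
  [1, -3, -3, 2, -1]
  [3, -6, 0, -6, -∞]
  [-2, -13, -2, -3, -9]
  [7, -28, 4, -2, -25]
W^⊗3:
  [15, -4, 12, 6, 3]
  [6, -3, 3, -1, -7]
  [8, -11, 5, -1, -4]
  [3, -8, 0, -3, -6]
  [12, -7, 9, 3, 0]
Answer: row 3 of W^⊗3 = [3, -8, 0, -3, -6]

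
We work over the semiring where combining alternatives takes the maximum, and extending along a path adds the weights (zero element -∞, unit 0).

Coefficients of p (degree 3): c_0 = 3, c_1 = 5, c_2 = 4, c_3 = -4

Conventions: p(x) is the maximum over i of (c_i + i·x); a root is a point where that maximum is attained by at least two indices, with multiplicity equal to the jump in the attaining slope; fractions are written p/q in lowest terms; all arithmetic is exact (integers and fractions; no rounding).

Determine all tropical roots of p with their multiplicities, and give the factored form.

hull edge (i=0, c=3) to (i=1, c=5): slope 2, span 1
hull edge (i=1, c=5) to (i=2, c=4): slope -1, span 1
hull edge (i=2, c=4) to (i=3, c=-4): slope -8, span 1
Factored form: p(x) = -4 ⊗ (x ⊕ (-2)) ⊗ (x ⊕ 1) ⊗ (x ⊕ 8)
Answer: roots = -2 (mult 1), 1 (mult 1), 8 (mult 1)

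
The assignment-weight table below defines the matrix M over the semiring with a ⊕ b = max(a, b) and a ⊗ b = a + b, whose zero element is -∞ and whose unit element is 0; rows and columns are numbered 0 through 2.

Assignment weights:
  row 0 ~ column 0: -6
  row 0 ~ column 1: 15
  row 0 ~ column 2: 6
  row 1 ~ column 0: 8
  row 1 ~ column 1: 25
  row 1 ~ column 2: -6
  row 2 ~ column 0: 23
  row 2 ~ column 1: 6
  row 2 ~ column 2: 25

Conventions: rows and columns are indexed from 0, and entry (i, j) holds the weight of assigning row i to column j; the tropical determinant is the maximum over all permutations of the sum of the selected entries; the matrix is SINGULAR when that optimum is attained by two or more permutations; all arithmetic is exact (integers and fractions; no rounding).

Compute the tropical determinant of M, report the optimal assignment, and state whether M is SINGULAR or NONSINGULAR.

σ = (0, 1, 2): (-6) + 25 + 25 = 44
σ = (0, 2, 1): (-6) + (-6) + 6 = -6
σ = (1, 0, 2): 15 + 8 + 25 = 48
σ = (1, 2, 0): 15 + (-6) + 23 = 32
σ = (2, 0, 1): 6 + 8 + 6 = 20
σ = (2, 1, 0): 6 + 25 + 23 = 54
Optimal value attained by: σ = (2, 1, 0).
Answer: det⊕(M) = 54; verdict: NONSINGULAR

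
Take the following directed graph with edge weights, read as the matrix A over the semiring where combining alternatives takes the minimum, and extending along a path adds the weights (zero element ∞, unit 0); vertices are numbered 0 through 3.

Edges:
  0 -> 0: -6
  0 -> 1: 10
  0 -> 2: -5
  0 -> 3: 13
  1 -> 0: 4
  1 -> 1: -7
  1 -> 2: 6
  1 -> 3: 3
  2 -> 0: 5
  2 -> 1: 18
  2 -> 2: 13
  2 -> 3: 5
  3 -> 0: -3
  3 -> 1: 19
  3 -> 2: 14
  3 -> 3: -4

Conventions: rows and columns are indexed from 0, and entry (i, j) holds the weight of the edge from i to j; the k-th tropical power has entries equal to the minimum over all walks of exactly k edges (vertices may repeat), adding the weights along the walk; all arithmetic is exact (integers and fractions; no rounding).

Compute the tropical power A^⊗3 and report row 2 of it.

A^⊗2:
  [-12, 3, -11, 0]
  [-3, -14, -1, -4]
  [-1, 11, 0, 1]
  [-9, 7, -8, -8]
A^⊗3:
  [-18, -4, -17, -6]
  [-10, -21, -8, -11]
  [-7, 4, -6, -3]
  [-15, 0, -14, -12]
Answer: row 2 of A^⊗3 = [-7, 4, -6, -3]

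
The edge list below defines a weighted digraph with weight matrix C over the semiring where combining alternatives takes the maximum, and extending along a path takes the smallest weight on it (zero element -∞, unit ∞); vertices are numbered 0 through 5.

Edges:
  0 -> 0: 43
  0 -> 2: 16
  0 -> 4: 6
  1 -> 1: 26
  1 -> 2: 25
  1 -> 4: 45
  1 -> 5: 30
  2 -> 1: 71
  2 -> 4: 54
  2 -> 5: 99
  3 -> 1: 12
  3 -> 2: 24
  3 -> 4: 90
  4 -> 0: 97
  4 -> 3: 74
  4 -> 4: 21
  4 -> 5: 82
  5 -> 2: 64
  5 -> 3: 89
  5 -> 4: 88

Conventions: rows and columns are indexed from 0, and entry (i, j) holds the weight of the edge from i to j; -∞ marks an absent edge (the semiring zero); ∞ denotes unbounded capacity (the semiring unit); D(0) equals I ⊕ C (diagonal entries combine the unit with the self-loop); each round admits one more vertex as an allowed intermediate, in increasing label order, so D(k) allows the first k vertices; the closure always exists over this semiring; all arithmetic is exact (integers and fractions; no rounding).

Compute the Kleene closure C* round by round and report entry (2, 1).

D(0):
  [∞, -∞, 16, -∞, 6, -∞]
  [-∞, ∞, 25, -∞, 45, 30]
  [-∞, 71, ∞, -∞, 54, 99]
  [-∞, 12, 24, ∞, 90, -∞]
  [97, -∞, -∞, 74, ∞, 82]
  [-∞, -∞, 64, 89, 88, ∞]
D(1):
  [∞, -∞, 16, -∞, 6, -∞]
  [-∞, ∞, 25, -∞, 45, 30]
  [-∞, 71, ∞, -∞, 54, 99]
  [-∞, 12, 24, ∞, 90, -∞]
  [97, -∞, 16, 74, ∞, 82]
  [-∞, -∞, 64, 89, 88, ∞]
D(2):
  [∞, -∞, 16, -∞, 6, -∞]
  [-∞, ∞, 25, -∞, 45, 30]
  [-∞, 71, ∞, -∞, 54, 99]
  [-∞, 12, 24, ∞, 90, 12]
  [97, -∞, 16, 74, ∞, 82]
  [-∞, -∞, 64, 89, 88, ∞]
D(3):
  [∞, 16, 16, -∞, 16, 16]
  [-∞, ∞, 25, -∞, 45, 30]
  [-∞, 71, ∞, -∞, 54, 99]
  [-∞, 24, 24, ∞, 90, 24]
  [97, 16, 16, 74, ∞, 82]
  [-∞, 64, 64, 89, 88, ∞]
D(4):
  [∞, 16, 16, -∞, 16, 16]
  [-∞, ∞, 25, -∞, 45, 30]
  [-∞, 71, ∞, -∞, 54, 99]
  [-∞, 24, 24, ∞, 90, 24]
  [97, 24, 24, 74, ∞, 82]
  [-∞, 64, 64, 89, 89, ∞]
D(5):
  [∞, 16, 16, 16, 16, 16]
  [45, ∞, 25, 45, 45, 45]
  [54, 71, ∞, 54, 54, 99]
  [90, 24, 24, ∞, 90, 82]
  [97, 24, 24, 74, ∞, 82]
  [89, 64, 64, 89, 89, ∞]
D(6):
  [∞, 16, 16, 16, 16, 16]
  [45, ∞, 45, 45, 45, 45]
  [89, 71, ∞, 89, 89, 99]
  [90, 64, 64, ∞, 90, 82]
  [97, 64, 64, 82, ∞, 82]
  [89, 64, 64, 89, 89, ∞]
Answer: C*[2][1] = 71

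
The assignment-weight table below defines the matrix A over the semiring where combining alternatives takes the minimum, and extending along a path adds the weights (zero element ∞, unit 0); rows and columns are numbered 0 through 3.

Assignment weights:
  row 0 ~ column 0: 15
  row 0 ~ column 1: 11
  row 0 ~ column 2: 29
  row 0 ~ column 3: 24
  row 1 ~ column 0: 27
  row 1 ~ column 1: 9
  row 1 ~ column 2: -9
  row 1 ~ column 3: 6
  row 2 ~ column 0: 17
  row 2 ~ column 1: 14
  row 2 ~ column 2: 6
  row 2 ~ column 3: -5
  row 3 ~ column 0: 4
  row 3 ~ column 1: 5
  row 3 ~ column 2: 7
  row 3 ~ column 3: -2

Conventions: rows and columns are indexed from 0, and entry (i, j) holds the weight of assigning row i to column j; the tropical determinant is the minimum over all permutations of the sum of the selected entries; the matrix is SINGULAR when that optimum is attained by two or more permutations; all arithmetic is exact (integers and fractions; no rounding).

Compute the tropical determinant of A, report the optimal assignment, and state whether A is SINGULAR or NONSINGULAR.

σ = (0, 1, 2, 3): 15 + 9 + 6 + (-2) = 28
σ = (0, 1, 3, 2): 15 + 9 + (-5) + 7 = 26
σ = (0, 2, 1, 3): 15 + (-9) + 14 + (-2) = 18
σ = (0, 2, 3, 1): 15 + (-9) + (-5) + 5 = 6
σ = (0, 3, 1, 2): 15 + 6 + 14 + 7 = 42
σ = (0, 3, 2, 1): 15 + 6 + 6 + 5 = 32
σ = (1, 0, 2, 3): 11 + 27 + 6 + (-2) = 42
σ = (1, 0, 3, 2): 11 + 27 + (-5) + 7 = 40
σ = (1, 2, 0, 3): 11 + (-9) + 17 + (-2) = 17
σ = (1, 2, 3, 0): 11 + (-9) + (-5) + 4 = 1
σ = (1, 3, 0, 2): 11 + 6 + 17 + 7 = 41
σ = (1, 3, 2, 0): 11 + 6 + 6 + 4 = 27
σ = (2, 0, 1, 3): 29 + 27 + 14 + (-2) = 68
σ = (2, 0, 3, 1): 29 + 27 + (-5) + 5 = 56
σ = (2, 1, 0, 3): 29 + 9 + 17 + (-2) = 53
σ = (2, 1, 3, 0): 29 + 9 + (-5) + 4 = 37
σ = (2, 3, 0, 1): 29 + 6 + 17 + 5 = 57
σ = (2, 3, 1, 0): 29 + 6 + 14 + 4 = 53
σ = (3, 0, 1, 2): 24 + 27 + 14 + 7 = 72
σ = (3, 0, 2, 1): 24 + 27 + 6 + 5 = 62
σ = (3, 1, 0, 2): 24 + 9 + 17 + 7 = 57
σ = (3, 1, 2, 0): 24 + 9 + 6 + 4 = 43
σ = (3, 2, 0, 1): 24 + (-9) + 17 + 5 = 37
σ = (3, 2, 1, 0): 24 + (-9) + 14 + 4 = 33
Optimal value attained by: σ = (1, 2, 3, 0).
Answer: det⊕(A) = 1; verdict: NONSINGULAR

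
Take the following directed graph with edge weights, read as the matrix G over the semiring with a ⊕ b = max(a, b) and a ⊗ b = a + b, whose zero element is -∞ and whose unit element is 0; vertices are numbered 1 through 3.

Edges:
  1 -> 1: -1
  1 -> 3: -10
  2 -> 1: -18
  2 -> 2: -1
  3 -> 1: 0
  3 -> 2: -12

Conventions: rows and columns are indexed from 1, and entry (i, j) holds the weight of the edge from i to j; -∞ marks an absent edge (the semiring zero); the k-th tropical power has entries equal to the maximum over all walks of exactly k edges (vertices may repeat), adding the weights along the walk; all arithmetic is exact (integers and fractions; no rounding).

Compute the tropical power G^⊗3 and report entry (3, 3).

G^⊗2:
  [-2, -22, -11]
  [-19, -2, -28]
  [-1, -13, -10]
G^⊗3:
  [-3, -23, -12]
  [-20, -3, -29]
  [-2, -14, -11]
Key observation: the optimum is the walk 3->1->1->3, with weight 0 + (-1) + (-10) = -11.
Optimal value attained by: walk 3->1->1->3.
Answer: (G^⊗3)[3][3] = -11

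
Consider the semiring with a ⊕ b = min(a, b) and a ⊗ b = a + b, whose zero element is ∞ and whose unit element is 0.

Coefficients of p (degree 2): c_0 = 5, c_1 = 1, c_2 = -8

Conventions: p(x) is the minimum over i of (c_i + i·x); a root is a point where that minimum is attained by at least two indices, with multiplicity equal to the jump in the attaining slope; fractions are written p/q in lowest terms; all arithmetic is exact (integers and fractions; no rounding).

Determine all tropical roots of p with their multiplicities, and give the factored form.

hull edge (i=0, c=5) to (i=2, c=-8): slope -13/2, span 2
Factored form: p(x) = -8 ⊗ (x ⊕ 13/2) ⊗ (x ⊕ 13/2)
Answer: roots = 13/2 (mult 2)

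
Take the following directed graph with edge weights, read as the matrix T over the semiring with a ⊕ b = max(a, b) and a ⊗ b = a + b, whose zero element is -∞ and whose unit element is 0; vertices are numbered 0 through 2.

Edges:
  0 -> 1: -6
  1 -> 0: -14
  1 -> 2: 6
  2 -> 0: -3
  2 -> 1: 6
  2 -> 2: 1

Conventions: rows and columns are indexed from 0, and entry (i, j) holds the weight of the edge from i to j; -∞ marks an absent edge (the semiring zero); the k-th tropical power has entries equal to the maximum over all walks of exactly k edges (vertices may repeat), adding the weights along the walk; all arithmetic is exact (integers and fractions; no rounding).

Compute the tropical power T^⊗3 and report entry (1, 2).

T^⊗2:
  [-20, -∞, 0]
  [3, 12, 7]
  [-2, 7, 12]
T^⊗3:
  [-3, 6, 1]
  [4, 13, 18]
  [9, 18, 13]
Key observation: the optimum is the walk 1->2->1->2, with weight 6 + 6 + 6 = 18.
Optimal value attained by: walk 1->2->1->2.
Answer: (T^⊗3)[1][2] = 18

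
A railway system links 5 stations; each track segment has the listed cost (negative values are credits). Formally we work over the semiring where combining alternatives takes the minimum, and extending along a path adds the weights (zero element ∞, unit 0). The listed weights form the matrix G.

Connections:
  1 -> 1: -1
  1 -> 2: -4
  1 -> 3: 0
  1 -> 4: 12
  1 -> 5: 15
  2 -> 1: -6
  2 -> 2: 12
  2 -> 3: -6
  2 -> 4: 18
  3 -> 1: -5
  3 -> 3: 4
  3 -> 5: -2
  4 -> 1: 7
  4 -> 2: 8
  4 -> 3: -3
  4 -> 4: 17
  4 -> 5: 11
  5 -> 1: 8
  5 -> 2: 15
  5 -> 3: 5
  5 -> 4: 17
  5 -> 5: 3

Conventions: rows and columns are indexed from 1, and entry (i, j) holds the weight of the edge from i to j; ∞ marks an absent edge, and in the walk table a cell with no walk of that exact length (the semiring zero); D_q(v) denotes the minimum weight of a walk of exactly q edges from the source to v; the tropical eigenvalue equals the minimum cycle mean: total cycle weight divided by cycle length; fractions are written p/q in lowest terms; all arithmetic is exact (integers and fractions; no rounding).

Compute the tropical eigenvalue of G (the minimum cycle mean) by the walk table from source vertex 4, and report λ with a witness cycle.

q=0: [∞, ∞, ∞, 0, ∞]
q=1: [7, 8, -3, 17, 11]
q=2: [-8, 3, 1, 19, -5]
q=3: [-9, -12, -8, 4, -2]
q=4: [-18, -13, -18, 3, -10]
q=5: [-23, -22, -19, -6, -20]
Optimal cycle mean attained by: cycle 1->2->1, total (-4) + (-6), length 2.
Answer: λ = -5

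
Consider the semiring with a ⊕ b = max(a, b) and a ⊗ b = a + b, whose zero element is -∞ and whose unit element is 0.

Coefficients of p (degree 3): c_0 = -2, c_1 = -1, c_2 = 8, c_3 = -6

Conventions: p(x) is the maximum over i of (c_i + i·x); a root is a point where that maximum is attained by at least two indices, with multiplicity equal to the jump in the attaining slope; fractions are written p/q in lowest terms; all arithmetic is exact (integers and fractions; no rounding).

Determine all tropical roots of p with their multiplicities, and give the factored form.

hull edge (i=0, c=-2) to (i=2, c=8): slope 5, span 2
hull edge (i=2, c=8) to (i=3, c=-6): slope -14, span 1
Factored form: p(x) = -6 ⊗ (x ⊕ (-5)) ⊗ (x ⊕ (-5)) ⊗ (x ⊕ 14)
Answer: roots = -5 (mult 2), 14 (mult 1)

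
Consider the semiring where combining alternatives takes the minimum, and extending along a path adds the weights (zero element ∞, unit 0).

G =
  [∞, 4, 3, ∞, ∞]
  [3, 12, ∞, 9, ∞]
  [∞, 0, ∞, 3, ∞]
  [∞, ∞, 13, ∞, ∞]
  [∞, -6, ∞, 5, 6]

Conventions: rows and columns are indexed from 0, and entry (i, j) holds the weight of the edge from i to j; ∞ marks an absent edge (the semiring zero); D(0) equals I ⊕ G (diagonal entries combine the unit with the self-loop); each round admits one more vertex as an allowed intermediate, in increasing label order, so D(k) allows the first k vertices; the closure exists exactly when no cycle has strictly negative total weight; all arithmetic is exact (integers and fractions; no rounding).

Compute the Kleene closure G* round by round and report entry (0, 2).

D(0):
  [0, 4, 3, ∞, ∞]
  [3, 0, ∞, 9, ∞]
  [∞, 0, 0, 3, ∞]
  [∞, ∞, 13, 0, ∞]
  [∞, -6, ∞, 5, 0]
D(1):
  [0, 4, 3, ∞, ∞]
  [3, 0, 6, 9, ∞]
  [∞, 0, 0, 3, ∞]
  [∞, ∞, 13, 0, ∞]
  [∞, -6, ∞, 5, 0]
D(2):
  [0, 4, 3, 13, ∞]
  [3, 0, 6, 9, ∞]
  [3, 0, 0, 3, ∞]
  [∞, ∞, 13, 0, ∞]
  [-3, -6, 0, 3, 0]
D(3):
  [0, 3, 3, 6, ∞]
  [3, 0, 6, 9, ∞]
  [3, 0, 0, 3, ∞]
  [16, 13, 13, 0, ∞]
  [-3, -6, 0, 3, 0]
D(4):
  [0, 3, 3, 6, ∞]
  [3, 0, 6, 9, ∞]
  [3, 0, 0, 3, ∞]
  [16, 13, 13, 0, ∞]
  [-3, -6, 0, 3, 0]
D(5):
  [0, 3, 3, 6, ∞]
  [3, 0, 6, 9, ∞]
  [3, 0, 0, 3, ∞]
  [16, 13, 13, 0, ∞]
  [-3, -6, 0, 3, 0]
Answer: G*[0][2] = 3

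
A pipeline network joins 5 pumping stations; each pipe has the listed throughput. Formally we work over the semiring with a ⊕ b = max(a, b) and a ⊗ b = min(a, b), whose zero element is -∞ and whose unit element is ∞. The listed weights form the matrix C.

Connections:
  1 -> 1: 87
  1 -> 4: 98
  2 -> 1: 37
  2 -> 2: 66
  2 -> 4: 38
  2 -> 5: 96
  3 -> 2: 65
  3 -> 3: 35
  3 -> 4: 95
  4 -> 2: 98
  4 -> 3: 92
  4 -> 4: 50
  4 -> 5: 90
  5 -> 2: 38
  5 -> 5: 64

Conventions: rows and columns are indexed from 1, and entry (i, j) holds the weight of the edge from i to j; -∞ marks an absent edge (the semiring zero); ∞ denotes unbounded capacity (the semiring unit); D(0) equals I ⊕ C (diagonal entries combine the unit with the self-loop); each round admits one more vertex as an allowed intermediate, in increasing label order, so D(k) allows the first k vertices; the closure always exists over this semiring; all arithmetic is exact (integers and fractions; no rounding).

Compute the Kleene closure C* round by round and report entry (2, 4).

D(0):
  [∞, -∞, -∞, 98, -∞]
  [37, ∞, -∞, 38, 96]
  [-∞, 65, ∞, 95, -∞]
  [-∞, 98, 92, ∞, 90]
  [-∞, 38, -∞, -∞, ∞]
D(1):
  [∞, -∞, -∞, 98, -∞]
  [37, ∞, -∞, 38, 96]
  [-∞, 65, ∞, 95, -∞]
  [-∞, 98, 92, ∞, 90]
  [-∞, 38, -∞, -∞, ∞]
D(2):
  [∞, -∞, -∞, 98, -∞]
  [37, ∞, -∞, 38, 96]
  [37, 65, ∞, 95, 65]
  [37, 98, 92, ∞, 96]
  [37, 38, -∞, 38, ∞]
D(3):
  [∞, -∞, -∞, 98, -∞]
  [37, ∞, -∞, 38, 96]
  [37, 65, ∞, 95, 65]
  [37, 98, 92, ∞, 96]
  [37, 38, -∞, 38, ∞]
D(4):
  [∞, 98, 92, 98, 96]
  [37, ∞, 38, 38, 96]
  [37, 95, ∞, 95, 95]
  [37, 98, 92, ∞, 96]
  [37, 38, 38, 38, ∞]
D(5):
  [∞, 98, 92, 98, 96]
  [37, ∞, 38, 38, 96]
  [37, 95, ∞, 95, 95]
  [37, 98, 92, ∞, 96]
  [37, 38, 38, 38, ∞]
Answer: C*[2][4] = 38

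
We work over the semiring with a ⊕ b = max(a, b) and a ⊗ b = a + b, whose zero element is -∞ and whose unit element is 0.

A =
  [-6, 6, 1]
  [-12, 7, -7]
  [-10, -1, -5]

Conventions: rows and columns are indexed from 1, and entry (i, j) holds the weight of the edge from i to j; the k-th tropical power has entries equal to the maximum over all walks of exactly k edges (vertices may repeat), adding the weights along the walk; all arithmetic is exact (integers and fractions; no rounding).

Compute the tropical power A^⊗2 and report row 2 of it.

A^⊗2:
  [-6, 13, -1]
  [-5, 14, 0]
  [-13, 6, -8]
Answer: row 2 of A^⊗2 = [-5, 14, 0]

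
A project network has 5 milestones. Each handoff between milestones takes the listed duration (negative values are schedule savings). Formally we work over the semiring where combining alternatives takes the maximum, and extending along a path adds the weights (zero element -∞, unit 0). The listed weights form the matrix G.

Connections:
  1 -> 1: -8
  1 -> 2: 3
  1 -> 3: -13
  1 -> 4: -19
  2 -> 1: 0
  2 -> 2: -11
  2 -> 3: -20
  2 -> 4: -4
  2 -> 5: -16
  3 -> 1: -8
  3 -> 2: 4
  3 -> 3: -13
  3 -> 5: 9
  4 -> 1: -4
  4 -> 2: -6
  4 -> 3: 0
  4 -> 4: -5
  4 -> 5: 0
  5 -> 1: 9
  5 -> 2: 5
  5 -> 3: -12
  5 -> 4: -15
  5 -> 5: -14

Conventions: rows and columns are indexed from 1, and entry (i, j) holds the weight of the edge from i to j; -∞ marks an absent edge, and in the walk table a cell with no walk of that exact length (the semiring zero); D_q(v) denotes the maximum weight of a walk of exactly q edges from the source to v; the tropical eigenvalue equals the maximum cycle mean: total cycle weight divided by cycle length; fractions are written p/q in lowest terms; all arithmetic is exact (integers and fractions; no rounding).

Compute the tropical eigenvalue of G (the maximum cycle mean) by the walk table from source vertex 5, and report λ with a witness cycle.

q=0: [-∞, -∞, -∞, -∞, 0]
q=1: [9, 5, -12, -15, -14]
q=2: [5, 12, -4, 1, -3]
q=3: [12, 8, 1, 8, 5]
q=4: [14, 15, 8, 4, 10]
q=5: [19, 17, 4, 11, 17]
Optimal cycle mean attained by: cycle 1->2->4->3->5->1, total 3 + (-4) + 0 + 9 + 9, length 5.
Answer: λ = 17/5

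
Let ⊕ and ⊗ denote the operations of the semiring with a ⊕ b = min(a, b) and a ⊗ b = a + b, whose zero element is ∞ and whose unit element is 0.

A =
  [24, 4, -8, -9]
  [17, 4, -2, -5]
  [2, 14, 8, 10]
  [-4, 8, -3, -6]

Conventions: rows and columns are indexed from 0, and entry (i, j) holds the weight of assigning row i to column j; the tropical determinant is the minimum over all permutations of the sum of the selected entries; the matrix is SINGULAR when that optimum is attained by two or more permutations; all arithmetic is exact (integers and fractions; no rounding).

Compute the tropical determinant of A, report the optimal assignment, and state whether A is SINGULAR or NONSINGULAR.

σ = (0, 1, 2, 3): 24 + 4 + 8 + (-6) = 30
σ = (0, 1, 3, 2): 24 + 4 + 10 + (-3) = 35
σ = (0, 2, 1, 3): 24 + (-2) + 14 + (-6) = 30
σ = (0, 2, 3, 1): 24 + (-2) + 10 + 8 = 40
σ = (0, 3, 1, 2): 24 + (-5) + 14 + (-3) = 30
σ = (0, 3, 2, 1): 24 + (-5) + 8 + 8 = 35
σ = (1, 0, 2, 3): 4 + 17 + 8 + (-6) = 23
σ = (1, 0, 3, 2): 4 + 17 + 10 + (-3) = 28
σ = (1, 2, 0, 3): 4 + (-2) + 2 + (-6) = -2
σ = (1, 2, 3, 0): 4 + (-2) + 10 + (-4) = 8
σ = (1, 3, 0, 2): 4 + (-5) + 2 + (-3) = -2
σ = (1, 3, 2, 0): 4 + (-5) + 8 + (-4) = 3
σ = (2, 0, 1, 3): (-8) + 17 + 14 + (-6) = 17
σ = (2, 0, 3, 1): (-8) + 17 + 10 + 8 = 27
σ = (2, 1, 0, 3): (-8) + 4 + 2 + (-6) = -8
σ = (2, 1, 3, 0): (-8) + 4 + 10 + (-4) = 2
σ = (2, 3, 0, 1): (-8) + (-5) + 2 + 8 = -3
σ = (2, 3, 1, 0): (-8) + (-5) + 14 + (-4) = -3
σ = (3, 0, 1, 2): (-9) + 17 + 14 + (-3) = 19
σ = (3, 0, 2, 1): (-9) + 17 + 8 + 8 = 24
σ = (3, 1, 0, 2): (-9) + 4 + 2 + (-3) = -6
σ = (3, 1, 2, 0): (-9) + 4 + 8 + (-4) = -1
σ = (3, 2, 0, 1): (-9) + (-2) + 2 + 8 = -1
σ = (3, 2, 1, 0): (-9) + (-2) + 14 + (-4) = -1
Optimal value attained by: σ = (2, 1, 0, 3).
Answer: det⊕(A) = -8; verdict: NONSINGULAR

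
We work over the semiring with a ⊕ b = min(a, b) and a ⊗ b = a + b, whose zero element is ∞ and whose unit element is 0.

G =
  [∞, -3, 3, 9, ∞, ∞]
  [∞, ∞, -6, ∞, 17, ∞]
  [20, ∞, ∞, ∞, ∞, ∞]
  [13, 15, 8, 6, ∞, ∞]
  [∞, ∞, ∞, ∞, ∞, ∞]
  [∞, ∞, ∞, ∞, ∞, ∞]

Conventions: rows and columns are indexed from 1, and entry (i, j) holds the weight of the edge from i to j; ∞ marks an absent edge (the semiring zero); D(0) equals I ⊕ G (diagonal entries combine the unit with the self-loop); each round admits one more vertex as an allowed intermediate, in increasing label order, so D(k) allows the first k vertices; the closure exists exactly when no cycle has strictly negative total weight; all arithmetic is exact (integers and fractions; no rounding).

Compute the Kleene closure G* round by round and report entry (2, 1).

D(0):
  [0, -3, 3, 9, ∞, ∞]
  [∞, 0, -6, ∞, 17, ∞]
  [20, ∞, 0, ∞, ∞, ∞]
  [13, 15, 8, 0, ∞, ∞]
  [∞, ∞, ∞, ∞, 0, ∞]
  [∞, ∞, ∞, ∞, ∞, 0]
D(1):
  [0, -3, 3, 9, ∞, ∞]
  [∞, 0, -6, ∞, 17, ∞]
  [20, 17, 0, 29, ∞, ∞]
  [13, 10, 8, 0, ∞, ∞]
  [∞, ∞, ∞, ∞, 0, ∞]
  [∞, ∞, ∞, ∞, ∞, 0]
D(2):
  [0, -3, -9, 9, 14, ∞]
  [∞, 0, -6, ∞, 17, ∞]
  [20, 17, 0, 29, 34, ∞]
  [13, 10, 4, 0, 27, ∞]
  [∞, ∞, ∞, ∞, 0, ∞]
  [∞, ∞, ∞, ∞, ∞, 0]
D(3):
  [0, -3, -9, 9, 14, ∞]
  [14, 0, -6, 23, 17, ∞]
  [20, 17, 0, 29, 34, ∞]
  [13, 10, 4, 0, 27, ∞]
  [∞, ∞, ∞, ∞, 0, ∞]
  [∞, ∞, ∞, ∞, ∞, 0]
D(4):
  [0, -3, -9, 9, 14, ∞]
  [14, 0, -6, 23, 17, ∞]
  [20, 17, 0, 29, 34, ∞]
  [13, 10, 4, 0, 27, ∞]
  [∞, ∞, ∞, ∞, 0, ∞]
  [∞, ∞, ∞, ∞, ∞, 0]
D(5):
  [0, -3, -9, 9, 14, ∞]
  [14, 0, -6, 23, 17, ∞]
  [20, 17, 0, 29, 34, ∞]
  [13, 10, 4, 0, 27, ∞]
  [∞, ∞, ∞, ∞, 0, ∞]
  [∞, ∞, ∞, ∞, ∞, 0]
D(6):
  [0, -3, -9, 9, 14, ∞]
  [14, 0, -6, 23, 17, ∞]
  [20, 17, 0, 29, 34, ∞]
  [13, 10, 4, 0, 27, ∞]
  [∞, ∞, ∞, ∞, 0, ∞]
  [∞, ∞, ∞, ∞, ∞, 0]
Answer: G*[2][1] = 14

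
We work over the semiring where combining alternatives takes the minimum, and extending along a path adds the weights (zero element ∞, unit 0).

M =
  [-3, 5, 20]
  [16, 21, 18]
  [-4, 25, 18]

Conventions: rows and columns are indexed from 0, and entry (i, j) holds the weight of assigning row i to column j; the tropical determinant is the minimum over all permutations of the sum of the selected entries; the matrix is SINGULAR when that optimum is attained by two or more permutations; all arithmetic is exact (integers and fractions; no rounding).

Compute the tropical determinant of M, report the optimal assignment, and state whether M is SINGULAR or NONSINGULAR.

σ = (0, 1, 2): (-3) + 21 + 18 = 36
σ = (0, 2, 1): (-3) + 18 + 25 = 40
σ = (1, 0, 2): 5 + 16 + 18 = 39
σ = (1, 2, 0): 5 + 18 + (-4) = 19
σ = (2, 0, 1): 20 + 16 + 25 = 61
σ = (2, 1, 0): 20 + 21 + (-4) = 37
Optimal value attained by: σ = (1, 2, 0).
Answer: det⊕(M) = 19; verdict: NONSINGULAR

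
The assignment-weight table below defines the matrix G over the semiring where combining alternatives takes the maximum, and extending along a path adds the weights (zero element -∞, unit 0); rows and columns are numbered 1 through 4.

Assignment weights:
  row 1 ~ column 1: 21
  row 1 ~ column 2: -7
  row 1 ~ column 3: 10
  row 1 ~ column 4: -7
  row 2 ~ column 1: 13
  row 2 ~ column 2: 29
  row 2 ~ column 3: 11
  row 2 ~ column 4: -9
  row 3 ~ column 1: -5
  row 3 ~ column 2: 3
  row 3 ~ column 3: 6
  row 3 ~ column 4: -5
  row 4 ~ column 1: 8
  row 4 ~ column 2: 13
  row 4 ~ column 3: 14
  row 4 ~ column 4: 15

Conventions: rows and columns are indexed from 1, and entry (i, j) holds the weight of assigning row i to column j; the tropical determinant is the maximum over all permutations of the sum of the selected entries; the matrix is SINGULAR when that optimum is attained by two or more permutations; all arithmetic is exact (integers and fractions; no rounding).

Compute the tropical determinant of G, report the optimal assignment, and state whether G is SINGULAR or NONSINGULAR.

σ = (1, 2, 3, 4): 21 + 29 + 6 + 15 = 71
σ = (1, 2, 4, 3): 21 + 29 + (-5) + 14 = 59
σ = (1, 3, 2, 4): 21 + 11 + 3 + 15 = 50
σ = (1, 3, 4, 2): 21 + 11 + (-5) + 13 = 40
σ = (1, 4, 2, 3): 21 + (-9) + 3 + 14 = 29
σ = (1, 4, 3, 2): 21 + (-9) + 6 + 13 = 31
σ = (2, 1, 3, 4): (-7) + 13 + 6 + 15 = 27
σ = (2, 1, 4, 3): (-7) + 13 + (-5) + 14 = 15
σ = (2, 3, 1, 4): (-7) + 11 + (-5) + 15 = 14
σ = (2, 3, 4, 1): (-7) + 11 + (-5) + 8 = 7
σ = (2, 4, 1, 3): (-7) + (-9) + (-5) + 14 = -7
σ = (2, 4, 3, 1): (-7) + (-9) + 6 + 8 = -2
σ = (3, 1, 2, 4): 10 + 13 + 3 + 15 = 41
σ = (3, 1, 4, 2): 10 + 13 + (-5) + 13 = 31
σ = (3, 2, 1, 4): 10 + 29 + (-5) + 15 = 49
σ = (3, 2, 4, 1): 10 + 29 + (-5) + 8 = 42
σ = (3, 4, 1, 2): 10 + (-9) + (-5) + 13 = 9
σ = (3, 4, 2, 1): 10 + (-9) + 3 + 8 = 12
σ = (4, 1, 2, 3): (-7) + 13 + 3 + 14 = 23
σ = (4, 1, 3, 2): (-7) + 13 + 6 + 13 = 25
σ = (4, 2, 1, 3): (-7) + 29 + (-5) + 14 = 31
σ = (4, 2, 3, 1): (-7) + 29 + 6 + 8 = 36
σ = (4, 3, 1, 2): (-7) + 11 + (-5) + 13 = 12
σ = (4, 3, 2, 1): (-7) + 11 + 3 + 8 = 15
Optimal value attained by: σ = (1, 2, 3, 4).
Answer: det⊕(G) = 71; verdict: NONSINGULAR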